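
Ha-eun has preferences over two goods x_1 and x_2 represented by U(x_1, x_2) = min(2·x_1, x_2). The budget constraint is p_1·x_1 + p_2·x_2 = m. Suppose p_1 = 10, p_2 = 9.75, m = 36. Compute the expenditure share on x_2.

share on x_2 = 0.661

With perfect complements, no substitution: consume in ratio x_1:x_2 = 1:2.
Budget: p_1·x_1 + p_2·2·x_1 = m, so (p_1 + 2·p_2)·x_1 = m.
Demand: x_1*(p_1,p_2,m) = m/(p_1 + 2·p_2), x_2* = 2·m/(p_1 + 2·p_2).
Here 10 + 2·9.75 = 29.5, giving x_1* = 1.2203 and x_2* = 2.4407.
Expenditure on x_2: 9.75·2.4407 = 23.7966; share = 0.661.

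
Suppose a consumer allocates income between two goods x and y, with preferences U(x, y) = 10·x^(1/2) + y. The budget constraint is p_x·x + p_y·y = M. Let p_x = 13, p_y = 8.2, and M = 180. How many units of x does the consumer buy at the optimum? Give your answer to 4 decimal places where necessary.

x* = 9.9467

Utility is quasi-linear in y; the FOC for x is 5/√x = p_x/p_y.
Thus x* = (5·p_y/p_x)² — independent of M — with the rest of income spent on y.
Plugging in: x* = (5·8.2/13)² = 9.9467.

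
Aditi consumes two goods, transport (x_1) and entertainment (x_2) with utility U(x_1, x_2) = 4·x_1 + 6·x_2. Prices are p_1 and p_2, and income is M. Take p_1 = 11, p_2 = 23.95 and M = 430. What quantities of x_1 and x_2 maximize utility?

Perfect substitutes: compare marginal utility per dollar. 4/p_1 vs 6/p_2 → 0.3636 vs 0.2505.
x_1 gives more utility per dollar, so spend all income on x_1: x_1* = M/p_1, x_2* = 0.
Numerically: x_1* = 39.0909, x_2* = 0.

x_1* = 39.0909, x_2* = 0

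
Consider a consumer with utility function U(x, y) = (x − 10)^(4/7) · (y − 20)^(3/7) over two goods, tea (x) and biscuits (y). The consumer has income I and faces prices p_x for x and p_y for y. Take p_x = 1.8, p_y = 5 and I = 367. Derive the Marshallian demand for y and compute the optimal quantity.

y* = 41.3429

Substituting into the budget: x* = 10 + 4/7·(I − 10·p_x − 20·p_y)/p_x, and y* = 20 + 3/7·(…)/p_y.
Discretionary income = 367 − 10·1.8 − 20·5 = 249; y* = 20 + 3/7·249/5 = 41.3429.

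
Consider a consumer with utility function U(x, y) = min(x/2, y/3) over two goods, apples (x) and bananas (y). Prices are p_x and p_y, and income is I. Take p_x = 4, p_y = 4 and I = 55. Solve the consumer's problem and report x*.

x* = 5.5

Leontief preferences: the optimum is at the kink where x/2 = y/3, i.e. y = (3/2)·x.
Budget: p_x·x + p_y·(3/2)·x = I, so (2·p_x + 3·p_y)·x = 2·I.
Demand: x*(p_x,p_y,I) = 2·I/(2·p_x + 3·p_y), y* = 3·I/(2·p_x + 3·p_y).
Here 2·4 + 3·4 = 20, giving x* = 5.5.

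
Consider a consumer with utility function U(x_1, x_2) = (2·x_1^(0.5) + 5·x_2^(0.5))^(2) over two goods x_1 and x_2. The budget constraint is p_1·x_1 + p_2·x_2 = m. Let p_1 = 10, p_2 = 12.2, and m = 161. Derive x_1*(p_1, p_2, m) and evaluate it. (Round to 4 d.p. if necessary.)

x_1* = 2.6295

From the CES first-order condition, (2/5)·(x_2/x_1)^(0.5) = p_1/p_2.
Solve for the ratio: x_2/x_1 = [(5/2)·p_1/p_2]^(2).
Substitute x_2 = (x_2/x_1)·x_1 into the budget: x_1* = m/(p_1 + p_2·(x_2/x_1)).
Numerically x_2/x_1 = 4.19914, so x_1* = 161/(10 + 12.2·4.19914) = 2.6295.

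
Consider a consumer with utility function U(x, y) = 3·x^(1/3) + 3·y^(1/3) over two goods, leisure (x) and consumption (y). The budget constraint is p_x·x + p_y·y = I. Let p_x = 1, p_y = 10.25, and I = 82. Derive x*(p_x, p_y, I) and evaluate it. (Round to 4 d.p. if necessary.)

x* = 62.4834

MU_x ∝ 3·x^(-2/3), MU_y ∝ 3·y^(-2/3), so MRS = (y/x)^(2/3) = p_x/p_y.
Hence y/x = (p_x/p_y)^(1/(2/3)), i.e. raised to the 1.5 power.
With the ratio pinned down, the budget gives x* = I/(p_x + p_y·(y/x)) and y* = (y/x)·x*.
Numerically y/x = 0.030473, so x* = 82/(1 + 10.25·0.030473) = 62.4834.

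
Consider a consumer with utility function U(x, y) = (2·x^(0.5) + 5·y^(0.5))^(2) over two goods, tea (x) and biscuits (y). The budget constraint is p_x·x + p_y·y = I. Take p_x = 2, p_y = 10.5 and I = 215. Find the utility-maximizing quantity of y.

y* = 11.1284

From the CES first-order condition, (2/5)·(y/x)^(0.5) = p_x/p_y.
Hence y/x = ((5/2)·p_x/p_y)^(1/(0.5)), i.e. raised to the 2 power.
With the ratio pinned down, the budget gives x* = I/(p_x + p_y·(y/x)) and y* = (y/x)·x*.
Numerically y/x = 0.226757, so x* = 215/(2 + 10.5·0.226757) = 49.0761 and y* = 0.226757·49.0761 = 11.1284.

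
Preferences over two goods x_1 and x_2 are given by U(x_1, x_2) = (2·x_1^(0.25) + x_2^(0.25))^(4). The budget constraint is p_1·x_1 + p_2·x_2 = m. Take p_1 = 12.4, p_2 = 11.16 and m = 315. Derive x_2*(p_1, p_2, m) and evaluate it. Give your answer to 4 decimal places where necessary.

MU_x_1 ∝ 2·x_1^(-0.75), MU_x_2 ∝ x_2^(-0.75), so MRS = 2·(x_2/x_1)^(0.75) = p_1/p_2.
Hence x_2/x_1 = ((1/2)·p_1/p_2)^(1/(0.75)), i.e. raised to the 4/3 power.
Substitute x_2 = (x_2/x_1)·x_1 into the budget: x_1* = m/(p_1 + p_2·(x_2/x_1)).
Numerically x_2/x_1 = 0.456706, so x_1* = 315/(12.4 + 11.16·0.456706) = 18.0033 and x_2* = 0.456706·18.0033 = 8.2222.

x_2* = 8.2222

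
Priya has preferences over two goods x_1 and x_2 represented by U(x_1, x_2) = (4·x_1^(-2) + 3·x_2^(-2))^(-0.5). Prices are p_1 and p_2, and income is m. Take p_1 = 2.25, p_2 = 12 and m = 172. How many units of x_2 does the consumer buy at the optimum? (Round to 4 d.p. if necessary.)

x_2* = 10.5349

From the CES first-order condition, (4/3)·(x_2/x_1)^(3) = p_1/p_2.
Hence x_2/x_1 = ((3/4)·p_1/p_2)^(1/(3)), i.e. raised to the 1/3 power.
Substitute x_2 = (x_2/x_1)·x_1 into the budget: x_1* = m/(p_1 + p_2·(x_2/x_1)).
Numerically x_2/x_1 = 0.520021, so x_1* = 172/(2.25 + 12·0.520021) = 20.2585 and x_2* = 0.520021·20.2585 = 10.5349.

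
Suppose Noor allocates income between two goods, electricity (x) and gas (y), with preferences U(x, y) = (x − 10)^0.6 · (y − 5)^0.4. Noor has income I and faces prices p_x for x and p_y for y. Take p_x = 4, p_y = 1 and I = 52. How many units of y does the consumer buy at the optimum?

Discretionary income = 52 − 10·4 − 5·1 = 7; y* = 5 + 0.4·7/1 = 7.8.

y* = 7.8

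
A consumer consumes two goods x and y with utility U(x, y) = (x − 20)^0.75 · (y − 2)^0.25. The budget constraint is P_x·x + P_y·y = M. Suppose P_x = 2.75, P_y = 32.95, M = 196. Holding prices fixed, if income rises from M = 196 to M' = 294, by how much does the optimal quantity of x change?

Substituting into the budget: x* = 20 + 0.75·(M − 20·P_x − 2·P_y)/P_x, and y* = 2 + 0.25·(…)/P_y.
Discretionary income = 196 − 20·2.75 − 2·32.95 = 75.1; x* = 20 + 0.75·75.1/2.75 = 40.4818.
At M' = 294: x* = 67.2091. Change: 67.2091 − 40.4818 = 26.7273.

Δx* = 26.7273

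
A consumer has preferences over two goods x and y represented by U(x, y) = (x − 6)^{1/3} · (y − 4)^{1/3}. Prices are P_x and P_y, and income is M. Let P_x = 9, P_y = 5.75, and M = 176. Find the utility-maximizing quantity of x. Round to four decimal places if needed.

x* = 11.5

Let x' = x−6, y' = y−4. MRS = y'/x' = P_x/P_y.
After buying the subsistence bundle (6, 4), a share 0.5 of the remaining income goes to x: x* = 6 + 0.5·(M − 6P_x − 4P_y)/P_x.
Discretionary income = 176 − 6·9 − 4·5.75 = 99; x* = 6 + 0.5·99/9 = 11.5.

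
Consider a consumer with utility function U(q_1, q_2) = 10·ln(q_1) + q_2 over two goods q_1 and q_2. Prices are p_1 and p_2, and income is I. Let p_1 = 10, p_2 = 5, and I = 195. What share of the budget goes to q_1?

Set MRS = p_1/p_2: (10/q_1)/1 = p_1/p_2.
So q_1*(p_1,p_2) = 10·p_2/p_1, independent of income; and q_2* = (I − 10·p_2)/p_2.
At the given prices: q_1* = 10·5/10 = 5, and q_2* = 29.
Expenditure on q_1: 10·5 = 50; share = 0.2564.

share on q_1 = 0.2564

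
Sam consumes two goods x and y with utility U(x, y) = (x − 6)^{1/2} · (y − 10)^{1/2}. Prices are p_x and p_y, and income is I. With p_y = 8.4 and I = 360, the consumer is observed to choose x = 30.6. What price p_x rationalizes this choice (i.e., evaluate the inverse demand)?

p_x = 5

This is Cobb-Douglas in (x−6, y−10): tangency gives 0.5·p_y·(y−10) = 0.5·p_x·(x−6).
After buying the subsistence bundle (6, 10), a share 0.5 of the remaining income goes to x: x* = 6 + 0.5·(I − 6p_x − 10p_y)/p_x.
Set x* = 30.6 in the demand function and solve for p_x: p_x = 5.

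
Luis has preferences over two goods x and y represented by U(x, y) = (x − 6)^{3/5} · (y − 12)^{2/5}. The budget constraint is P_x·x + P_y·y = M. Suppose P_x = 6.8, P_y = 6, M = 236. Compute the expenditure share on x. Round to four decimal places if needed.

This is Cobb-Douglas in (x−6, y−12): tangency gives 0.6·P_y·(y−12) = 0.4·P_x·(x−6).
After buying the subsistence bundle (6, 12), a share 0.6 of the remaining income goes to x: x* = 6 + 0.6·(M − 6P_x − 12P_y)/P_x.
Discretionary income = 236 − 6·6.8 − 12·6 = 123.2; x* = 6 + 0.6·123.2/6.8 = 16.8706; y* = 12 + 0.4·123.2/6 = 20.2133.
Expenditure on x: 6.8·16.8706 = 114.72; share = 0.4861.

share on x = 0.4861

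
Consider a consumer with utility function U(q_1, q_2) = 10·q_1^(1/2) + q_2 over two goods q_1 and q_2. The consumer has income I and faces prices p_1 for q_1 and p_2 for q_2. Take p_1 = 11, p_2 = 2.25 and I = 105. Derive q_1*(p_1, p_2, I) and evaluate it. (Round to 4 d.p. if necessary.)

MU_q_1 = 5/√q_1, MU_q_2 = 1. Tangency: 5/√q_1 = p_1/p_2.
Solve: √q_1 = 5·p_2/p_1, so q_1*(p_1,p_2) = (5·p_2/p_1)², and q_2* = (I − p_1·q_1*)/p_2.
Plugging in: q_1* = (5·2.25/11)² = 1.046.

q_1* = 1.046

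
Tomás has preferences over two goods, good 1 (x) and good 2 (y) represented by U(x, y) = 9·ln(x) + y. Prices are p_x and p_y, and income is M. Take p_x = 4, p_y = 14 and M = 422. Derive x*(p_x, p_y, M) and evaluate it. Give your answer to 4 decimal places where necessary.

So x*(p_x,p_y) = 9·p_y/p_x, independent of income; and y* = (M − 9·p_y)/p_y.
At the given prices: x* = 9·14/4 = 31.5.

x* = 31.5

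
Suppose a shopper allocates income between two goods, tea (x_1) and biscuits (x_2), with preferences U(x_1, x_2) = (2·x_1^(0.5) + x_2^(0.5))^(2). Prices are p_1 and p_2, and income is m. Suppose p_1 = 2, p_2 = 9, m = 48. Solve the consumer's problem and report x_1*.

MU_x_1 ∝ 2·x_1^(-0.5), MU_x_2 ∝ x_2^(-0.5), so MRS = 2·(x_2/x_1)^(0.5) = p_1/p_2.
Hence x_2/x_1 = ((1/2)·p_1/p_2)^(1/(0.5)), i.e. raised to the 2 power.
With the ratio pinned down, the budget gives x_1* = m/(p_1 + p_2·(x_2/x_1)) and x_2* = (x_2/x_1)·x_1*.
Numerically x_2/x_1 = 0.012346, so x_1* = 48/(2 + 9·0.012346) = 22.7368.

x_1* = 22.7368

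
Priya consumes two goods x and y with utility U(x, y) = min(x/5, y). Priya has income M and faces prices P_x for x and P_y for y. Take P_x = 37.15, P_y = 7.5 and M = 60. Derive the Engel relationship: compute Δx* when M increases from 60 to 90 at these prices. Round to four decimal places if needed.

Δx* = 0.7762

Here 5·37.15 + 7.5 = 193.25, giving x* = 1.5524.
At M' = 90: x* = 2.3286. Change: 2.3286 − 1.5524 = 0.7762.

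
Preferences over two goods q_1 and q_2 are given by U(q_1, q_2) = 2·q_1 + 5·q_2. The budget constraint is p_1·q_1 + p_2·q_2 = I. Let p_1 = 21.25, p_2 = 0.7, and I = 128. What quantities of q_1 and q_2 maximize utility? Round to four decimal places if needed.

q_1* = 0, q_2* = 182.8571

Linear utility — the consumer picks whichever good has higher MU/price: 2/21.25 = 0.0941 vs 5/0.7 = 7.1429.
q_2 gives more utility per dollar, so spend all income on q_2: q_2* = I/p_2, q_1* = 0.
Numerically: q_1* = 0, q_2* = 182.8571.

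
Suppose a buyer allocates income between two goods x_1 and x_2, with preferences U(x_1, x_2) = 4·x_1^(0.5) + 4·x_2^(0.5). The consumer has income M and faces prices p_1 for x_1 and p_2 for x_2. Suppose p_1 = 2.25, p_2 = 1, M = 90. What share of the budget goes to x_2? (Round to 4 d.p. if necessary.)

MU_x_1 ∝ 4·x_1^(-0.5), MU_x_2 ∝ 4·x_2^(-0.5), so MRS = (x_2/x_1)^(0.5) = p_1/p_2.
Hence x_2/x_1 = (p_1/p_2)^(1/(0.5)), i.e. raised to the 2 power.
With the ratio pinned down, the budget gives x_1* = M/(p_1 + p_2·(x_2/x_1)) and x_2* = (x_2/x_1)·x_1*.
Numerically x_2/x_1 = 5.0625, so x_1* = 90/(2.25 + 1·5.0625) = 12.3077 and x_2* = 5.0625·12.3077 = 62.3077.
Expenditure on x_2: 1·62.3077 = 62.3077; share = 0.6923.

share on x_2 = 0.6923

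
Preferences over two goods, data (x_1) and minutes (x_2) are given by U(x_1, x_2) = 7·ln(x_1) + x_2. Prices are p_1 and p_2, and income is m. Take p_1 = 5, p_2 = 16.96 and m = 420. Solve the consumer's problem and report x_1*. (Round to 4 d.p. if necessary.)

MU_x_1 = 7/x_1, MU_x_2 = 1. Tangency: 7/x_1 = p_1/p_2.
So x_1*(p_1,p_2) = 7·p_2/p_1, independent of income; and x_2* = (m − 7·p_2)/p_2.
At the given prices: x_1* = 7·16.96/5 = 23.744.

x_1* = 23.744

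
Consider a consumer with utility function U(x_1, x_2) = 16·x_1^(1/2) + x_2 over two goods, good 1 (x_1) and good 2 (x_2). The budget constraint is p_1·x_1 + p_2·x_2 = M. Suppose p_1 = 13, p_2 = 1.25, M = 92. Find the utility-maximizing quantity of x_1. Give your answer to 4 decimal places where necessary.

Set MRS = p_1/p_2: 8·x_1^(−1/2) = p_1/p_2.
Solve: √x_1 = 8·p_2/p_1, so x_1*(p_1,p_2) = (8·p_2/p_1)², and x_2* = (M − p_1·x_1*)/p_2.
Plugging in: x_1* = (8·1.25/13)² = 0.5917.

x_1* = 0.5917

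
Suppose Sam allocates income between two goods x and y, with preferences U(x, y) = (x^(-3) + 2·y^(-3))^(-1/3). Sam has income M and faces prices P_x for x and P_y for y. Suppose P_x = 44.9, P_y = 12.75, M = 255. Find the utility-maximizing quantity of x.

MU_x ∝ x^(-4), MU_y ∝ 2·y^(-4), so MRS = (1/2)·(y/x)^(4) = P_x/P_y.
Solve for the ratio: y/x = [2·P_x/P_y]^(0.25).
Substitute y = (y/x)·x into the budget: x* = M/(P_x + P_y·(y/x)).
Numerically y/x = 1.629077, so x* = 255/(44.9 + 12.75·1.629077) = 3.883.

x* = 3.883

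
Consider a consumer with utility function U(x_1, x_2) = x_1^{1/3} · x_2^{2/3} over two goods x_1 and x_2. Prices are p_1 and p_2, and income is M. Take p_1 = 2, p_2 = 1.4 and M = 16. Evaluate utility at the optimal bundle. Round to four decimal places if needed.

The MRS is (1/2)·x_2/x_1. Set MRS = p_1/p_2.
Rearranging, p_2·x_2 = 2·p_1·x_1. Substituting into the budget gives p_1·x_1·(1 + 2) = M.
Demand: x_1*(p_1,p_2,M) = 1/3·M/p_1 and x_2* = 2/3·M/p_2.
At p_1=2, p_2=1.4, M=16: x_1* = 1/3·16/2 = 2.6667, x_2* = 7.619.
Utility at the optimum: U(2.6667, 7.619) = 5.3694.

V = 5.3694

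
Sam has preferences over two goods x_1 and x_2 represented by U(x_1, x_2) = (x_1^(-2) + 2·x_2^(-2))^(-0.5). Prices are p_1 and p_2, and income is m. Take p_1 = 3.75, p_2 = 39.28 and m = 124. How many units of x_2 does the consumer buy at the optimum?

MRS = MU_x_1/MU_x_2 = (1/2)·(x_2/x_1)^(3). Set equal to p_1/p_2.
Solve for the ratio: x_2/x_1 = [2·p_1/p_2]^(1/3).
Substitute x_2 = (x_2/x_1)·x_1 into the budget: x_1* = m/(p_1 + p_2·(x_2/x_1)).
Numerically x_2/x_1 = 0.575833, so x_1* = 124/(3.75 + 39.28·0.575833) = 4.7025 and x_2* = 0.575833·4.7025 = 2.7079.

x_2* = 2.7079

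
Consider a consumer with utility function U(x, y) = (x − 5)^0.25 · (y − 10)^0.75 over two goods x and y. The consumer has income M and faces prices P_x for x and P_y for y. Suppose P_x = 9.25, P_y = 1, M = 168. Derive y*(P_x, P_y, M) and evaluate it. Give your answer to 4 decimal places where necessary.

y* = 93.8125

Substituting into the budget: x* = 5 + 0.25·(M − 5·P_x − 10·P_y)/P_x, and y* = 10 + 0.75·(…)/P_y.
Discretionary income = 168 − 5·9.25 − 10·1 = 111.75; y* = 10 + 0.75·111.75/1 = 93.8125.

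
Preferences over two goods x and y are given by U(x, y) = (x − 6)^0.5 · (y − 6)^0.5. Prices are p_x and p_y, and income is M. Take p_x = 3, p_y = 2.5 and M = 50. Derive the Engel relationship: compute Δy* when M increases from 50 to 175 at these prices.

Δy* = 25

MRS = (y−6)/(x−6). Tangency with p_x/p_y gives y−6 = (p_x/p_y)·(x−6).
After buying the subsistence bundle (6, 6), a share 0.5 of the remaining income goes to x: x* = 6 + 0.5·(M − 6p_x − 6p_y)/p_x.
Discretionary income = 50 − 6·3 − 6·2.5 = 17; y* = 6 + 0.5·17/2.5 = 9.4.
At M' = 175: y* = 34.4. Change: 34.4 − 9.4 = 25.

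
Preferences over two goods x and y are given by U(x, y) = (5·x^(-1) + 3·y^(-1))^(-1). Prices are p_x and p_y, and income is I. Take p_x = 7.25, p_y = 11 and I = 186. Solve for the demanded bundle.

From the CES first-order condition, (5/3)·(y/x)^(2) = p_x/p_y.
Solve for the ratio: y/x = [(3/5)·p_x/p_y]^(0.5).
With the ratio pinned down, the budget gives x* = I/(p_x + p_y·(y/x)) and y* = (y/x)·x*.
Numerically y/x = 0.628852, so x* = 186/(7.25 + 11·0.628852) = 13.1288 and y* = 0.628852·13.1288 = 8.256.

x* = 13.1288, y* = 8.256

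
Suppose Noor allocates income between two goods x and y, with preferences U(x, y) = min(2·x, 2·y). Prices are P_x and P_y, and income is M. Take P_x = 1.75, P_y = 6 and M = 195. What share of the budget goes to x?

Leontief preferences: the optimum is at the kink where x/2 = y/2, i.e. y = x.
Budget: P_x·x + P_y·x = M, so (2·P_x + 2·P_y)·x = 2·M.
Demand: x*(P_x,P_y,M) = 2·M/(2·P_x + 2·P_y), y* = 2·M/(2·P_x + 2·P_y).
Here 2·1.75 + 2·6 = 15.5, giving x* = 25.1613 and y* = 25.1613.
Expenditure on x: 1.75·25.1613 = 44.0323; share = 0.2258.

share on x = 0.2258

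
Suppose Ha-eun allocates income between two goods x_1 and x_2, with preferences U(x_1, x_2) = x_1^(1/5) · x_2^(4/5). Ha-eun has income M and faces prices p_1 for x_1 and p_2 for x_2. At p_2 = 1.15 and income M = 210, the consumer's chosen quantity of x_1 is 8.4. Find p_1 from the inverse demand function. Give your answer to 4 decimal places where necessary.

p_1 = 5

MU_x_1/MU_x_2 = (0.2·x_2)/(0.8·x_1); tangency sets this equal to p_1/p_2.
Rearranging, p_2·x_2 = 4·p_1·x_1. Substituting into the budget gives p_1·x_1·(1 + 4) = M.
Demand: x_1*(p_1,p_2,M) = 0.2·M/p_1 and x_2* = 0.8·M/p_2.
Set x_1* = 8.4 in the demand function and solve for p_1: p_1 = 5.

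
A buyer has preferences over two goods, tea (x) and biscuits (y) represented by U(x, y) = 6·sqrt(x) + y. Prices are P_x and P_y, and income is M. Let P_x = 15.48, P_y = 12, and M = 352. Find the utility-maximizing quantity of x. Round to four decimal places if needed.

x* = 5.4083

Thus x* = (3·P_y/P_x)² — independent of M — with the rest of income spent on y.
Plugging in: x* = (3·12/15.48)² = 5.4083.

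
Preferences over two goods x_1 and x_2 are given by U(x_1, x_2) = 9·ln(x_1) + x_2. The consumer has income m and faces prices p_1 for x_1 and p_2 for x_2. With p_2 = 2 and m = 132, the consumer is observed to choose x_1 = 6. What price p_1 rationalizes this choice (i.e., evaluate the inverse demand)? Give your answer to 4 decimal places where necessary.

MU_x_1 = 9/x_1, MU_x_2 = 1. Tangency: 9/x_1 = p_1/p_2.
So x_1*(p_1,p_2) = 9·p_2/p_1, independent of income; and x_2* = (m − 9·p_2)/p_2.
Set x_1* = 6 in the demand function and solve for p_1: p_1 = 3.

p_1 = 3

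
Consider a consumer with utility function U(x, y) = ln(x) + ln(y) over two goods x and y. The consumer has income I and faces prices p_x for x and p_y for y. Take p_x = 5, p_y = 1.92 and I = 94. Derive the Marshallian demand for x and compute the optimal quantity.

Demand: x*(p_x,p_y,I) = 0.5·I/p_x and y* = 0.5·I/p_y.
At p_x=5, p_y=1.92, I=94: x* = 0.5·94/5 = 9.4.

x* = 9.4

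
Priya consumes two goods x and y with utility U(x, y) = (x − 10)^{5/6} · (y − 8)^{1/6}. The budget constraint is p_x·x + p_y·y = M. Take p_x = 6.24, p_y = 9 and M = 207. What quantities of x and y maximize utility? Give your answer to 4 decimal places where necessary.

Substituting into the budget: x* = 10 + 5/6·(M − 10·p_x − 8·p_y)/p_x, and y* = 8 + 1/6·(…)/p_y.
Discretionary income = 207 − 10·6.24 − 8·9 = 72.6; x* = 10 + 5/6·72.6/6.24 = 19.6955; y* = 8 + 1/6·72.6/9 = 9.3444.

x* = 19.6955, y* = 9.3444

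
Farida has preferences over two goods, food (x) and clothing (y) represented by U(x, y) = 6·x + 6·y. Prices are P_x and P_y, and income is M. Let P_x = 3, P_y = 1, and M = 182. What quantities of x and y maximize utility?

Perfect substitutes: compare marginal utility per dollar. 6/P_x vs 6/P_y → 2 vs 6.
y gives more utility per dollar, so spend all income on y: y* = M/P_y, x* = 0.
Numerically: x* = 0, y* = 182.

x* = 0, y* = 182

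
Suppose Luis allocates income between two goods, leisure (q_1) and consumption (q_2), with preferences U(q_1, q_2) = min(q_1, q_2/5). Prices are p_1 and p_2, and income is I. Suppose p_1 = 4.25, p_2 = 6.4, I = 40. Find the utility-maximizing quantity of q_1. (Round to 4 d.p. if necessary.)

With perfect complements, no substitution: consume in ratio q_1:q_2 = 1:5.
Budget: p_1·q_1 + p_2·5·q_1 = I, so (p_1 + 5·p_2)·q_1 = I.
Demand: q_1*(p_1,p_2,I) = I/(p_1 + 5·p_2), q_2* = 5·I/(p_1 + 5·p_2).
Here 4.25 + 5·6.4 = 36.25, giving q_1* = 1.1034.

q_1* = 1.1034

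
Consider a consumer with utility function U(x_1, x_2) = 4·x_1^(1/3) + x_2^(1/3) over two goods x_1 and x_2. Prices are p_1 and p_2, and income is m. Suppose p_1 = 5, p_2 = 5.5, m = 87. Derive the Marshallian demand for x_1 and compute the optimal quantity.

x_1* = 15.5471

MRS = MU_x_1/MU_x_2 = 4·(x_2/x_1)^(2/3). Set equal to p_1/p_2.
Solve for the ratio: x_2/x_1 = [(1/4)·p_1/p_2]^(1.5).
With the ratio pinned down, the budget gives x_1* = m/(p_1 + p_2·(x_2/x_1)) and x_2* = (x_2/x_1)·x_1*.
Numerically x_2/x_1 = 0.108348, so x_1* = 87/(5 + 5.5·0.108348) = 15.5471.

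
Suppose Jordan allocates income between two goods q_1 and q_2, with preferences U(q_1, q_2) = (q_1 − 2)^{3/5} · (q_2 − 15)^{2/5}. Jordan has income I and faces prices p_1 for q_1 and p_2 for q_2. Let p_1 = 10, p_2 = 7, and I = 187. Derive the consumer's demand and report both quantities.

q_1* = 5.72, q_2* = 18.5429

This is Cobb-Douglas in (q_1−2, q_2−15): tangency gives 0.6·p_2·(q_2−15) = 0.4·p_1·(q_1−2).
After buying the subsistence bundle (2, 15), a share 0.6 of the remaining income goes to q_1: q_1* = 2 + 0.6·(I − 2p_1 − 15p_2)/p_1.
Discretionary income = 187 − 2·10 − 15·7 = 62; q_1* = 2 + 0.6·62/10 = 5.72; q_2* = 15 + 0.4·62/7 = 18.5429.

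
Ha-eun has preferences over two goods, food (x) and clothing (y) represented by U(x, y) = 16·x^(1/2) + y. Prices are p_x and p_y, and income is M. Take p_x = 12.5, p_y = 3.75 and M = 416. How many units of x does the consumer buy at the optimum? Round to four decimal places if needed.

x* = 5.76

Utility is quasi-linear in y; the FOC for x is 8/√x = p_x/p_y.
Solve: √x = 8·p_y/p_x, so x*(p_x,p_y) = (8·p_y/p_x)², and y* = (M − p_x·x*)/p_y.
Plugging in: x* = (8·3.75/12.5)² = 5.76.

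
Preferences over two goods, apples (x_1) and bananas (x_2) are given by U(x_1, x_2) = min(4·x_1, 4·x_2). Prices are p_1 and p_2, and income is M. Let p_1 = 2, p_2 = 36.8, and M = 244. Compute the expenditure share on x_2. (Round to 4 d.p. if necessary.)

Leontief preferences: the optimum is at the kink where x_1/4 = x_2/4, i.e. x_2 = x_1.
Budget: p_1·x_1 + p_2·x_1 = M, so (4·p_1 + 4·p_2)·x_1 = 4·M.
Demand: x_1*(p_1,p_2,M) = 4·M/(4·p_1 + 4·p_2), x_2* = 4·M/(4·p_1 + 4·p_2).
Here 4·2 + 4·36.8 = 155.2, giving x_1* = 6.2887 and x_2* = 6.2887.
Expenditure on x_2: 36.8·6.2887 = 231.4227; share = 0.9485.

share on x_2 = 0.9485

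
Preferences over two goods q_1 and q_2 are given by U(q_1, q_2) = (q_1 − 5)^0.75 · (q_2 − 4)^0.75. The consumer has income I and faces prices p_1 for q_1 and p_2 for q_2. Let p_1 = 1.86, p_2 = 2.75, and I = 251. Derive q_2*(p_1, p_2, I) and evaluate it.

Discretionary income = 251 − 5·1.86 − 4·2.75 = 230.7; q_2* = 4 + 0.5·230.7/2.75 = 45.9455.

q_2* = 45.9455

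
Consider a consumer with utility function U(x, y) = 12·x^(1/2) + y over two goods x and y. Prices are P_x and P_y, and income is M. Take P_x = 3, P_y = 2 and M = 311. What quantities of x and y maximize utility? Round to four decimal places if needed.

x* = 16, y* = 131.5

Utility is quasi-linear in y; the FOC for x is 6/√x = P_x/P_y.
Solve: √x = 6·P_y/P_x, so x*(P_x,P_y) = (6·P_y/P_x)², and y* = (M − P_x·x*)/P_y.
Plugging in: x* = (6·2/3)² = 16, y* = 131.5.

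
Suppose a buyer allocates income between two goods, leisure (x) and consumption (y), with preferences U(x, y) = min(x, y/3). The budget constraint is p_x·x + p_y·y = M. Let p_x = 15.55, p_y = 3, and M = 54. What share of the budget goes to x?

share on x = 0.6334

With perfect complements, no substitution: consume in ratio x:y = 1:3.
Budget: p_x·x + p_y·3·x = M, so (p_x + 3·p_y)·x = M.
Demand: x*(p_x,p_y,M) = M/(p_x + 3·p_y), y* = 3·M/(p_x + 3·p_y).
Here 15.55 + 3·3 = 24.55, giving x* = 2.1996 and y* = 6.5988.
Expenditure on x: 15.55·2.1996 = 34.2037; share = 0.6334.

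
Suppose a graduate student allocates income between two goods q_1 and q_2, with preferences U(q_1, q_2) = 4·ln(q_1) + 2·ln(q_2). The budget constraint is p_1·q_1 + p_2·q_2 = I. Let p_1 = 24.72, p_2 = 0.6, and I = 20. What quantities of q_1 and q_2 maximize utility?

At p_1=24.72, p_2=0.6, I=20: q_1* = 2/3·20/24.72 = 0.5394, q_2* = 11.1111.

q_1* = 0.5394, q_2* = 11.1111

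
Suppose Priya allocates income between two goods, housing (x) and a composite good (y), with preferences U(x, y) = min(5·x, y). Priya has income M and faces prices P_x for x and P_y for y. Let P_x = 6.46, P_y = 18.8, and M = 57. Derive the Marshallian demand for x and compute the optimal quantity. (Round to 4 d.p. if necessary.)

Leontief preferences: the optimum is at the kink where x/1 = y/5, i.e. y = 5·x.
Budget: P_x·x + P_y·5·x = M, so (P_x + 5·P_y)·x = M.
Demand: x*(P_x,P_y,M) = M/(P_x + 5·P_y), y* = 5·M/(P_x + 5·P_y).
Here 6.46 + 5·18.8 = 100.46, giving x* = 0.5674.

x* = 0.5674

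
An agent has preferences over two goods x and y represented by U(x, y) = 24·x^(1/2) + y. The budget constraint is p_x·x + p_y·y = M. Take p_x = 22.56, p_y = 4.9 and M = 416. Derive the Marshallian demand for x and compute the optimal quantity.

x* = 6.7932

Set MRS = p_x/p_y: 12·x^(−1/2) = p_x/p_y.
Thus x* = (12·p_y/p_x)² — independent of M — with the rest of income spent on y.
Plugging in: x* = (12·4.9/22.56)² = 6.7932.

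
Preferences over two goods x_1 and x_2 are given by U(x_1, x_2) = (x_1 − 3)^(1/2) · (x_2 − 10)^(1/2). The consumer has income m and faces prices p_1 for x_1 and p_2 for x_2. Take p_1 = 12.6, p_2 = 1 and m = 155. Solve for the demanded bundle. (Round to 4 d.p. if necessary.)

This is Cobb-Douglas in (x_1−3, x_2−10): tangency gives 0.5·p_2·(x_2−10) = 0.5·p_1·(x_1−3).
Substituting into the budget: x_1* = 3 + 0.5·(m − 3·p_1 − 10·p_2)/p_1, and x_2* = 10 + 0.5·(…)/p_2.
Discretionary income = 155 − 3·12.6 − 10·1 = 107.2; x_1* = 3 + 0.5·107.2/12.6 = 7.254; x_2* = 10 + 0.5·107.2/1 = 63.6.

x_1* = 7.254, x_2* = 63.6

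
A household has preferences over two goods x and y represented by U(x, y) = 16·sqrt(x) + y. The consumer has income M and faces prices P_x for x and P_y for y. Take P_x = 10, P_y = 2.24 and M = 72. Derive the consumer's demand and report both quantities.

Plugging in: x* = (8·2.24/10)² = 3.2113, y* = 17.8069.

x* = 3.2113, y* = 17.8069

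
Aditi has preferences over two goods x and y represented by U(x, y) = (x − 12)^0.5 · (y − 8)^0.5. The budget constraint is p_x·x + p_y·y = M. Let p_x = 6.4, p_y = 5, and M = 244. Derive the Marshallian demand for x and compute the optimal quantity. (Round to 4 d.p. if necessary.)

This is Cobb-Douglas in (x−12, y−8): tangency gives 0.5·p_y·(y−8) = 0.5·p_x·(x−12).
After buying the subsistence bundle (12, 8), a share 0.5 of the remaining income goes to x: x* = 12 + 0.5·(M − 12p_x − 8p_y)/p_x.
Discretionary income = 244 − 12·6.4 − 8·5 = 127.2; x* = 12 + 0.5·127.2/6.4 = 21.9375.

x* = 21.9375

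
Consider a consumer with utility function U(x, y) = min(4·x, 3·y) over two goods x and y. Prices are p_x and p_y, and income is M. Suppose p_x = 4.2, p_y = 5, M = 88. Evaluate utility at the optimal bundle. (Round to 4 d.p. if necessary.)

V = 32.3926

With perfect complements, no substitution: consume in ratio x:y = 3:4.
Budget: p_x·x + p_y·(4/3)·x = M, so (3·p_x + 4·p_y)·x = 3·M.
Demand: x*(p_x,p_y,M) = 3·M/(3·p_x + 4·p_y), y* = 4·M/(3·p_x + 4·p_y).
Here 3·4.2 + 4·5 = 32.6, giving x* = 8.0982 and y* = 10.7975.
Utility at the optimum: U(8.0982, 10.7975) = 32.3926.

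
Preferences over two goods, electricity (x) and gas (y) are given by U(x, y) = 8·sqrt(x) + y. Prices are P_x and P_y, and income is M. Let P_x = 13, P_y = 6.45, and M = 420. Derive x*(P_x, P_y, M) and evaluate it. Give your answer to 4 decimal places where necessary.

x* = 3.9387

Set MRS = P_x/P_y: 4·x^(−1/2) = P_x/P_y.
Thus x* = (4·P_y/P_x)² — independent of M — with the rest of income spent on y.
Plugging in: x* = (4·6.45/13)² = 3.9387.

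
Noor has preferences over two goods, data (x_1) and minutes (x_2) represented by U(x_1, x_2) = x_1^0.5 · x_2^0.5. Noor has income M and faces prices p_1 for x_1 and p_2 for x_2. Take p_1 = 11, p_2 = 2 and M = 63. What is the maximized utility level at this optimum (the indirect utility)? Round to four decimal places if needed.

Tangency: MRS = x_2/x_1 = p_1/p_2.
So 0.5·p_2·x_2 = 0.5·p_1·x_1; combined with the budget, a share 0.5 of income goes to x_1.
Demand: x_1*(p_1,p_2,M) = 0.5·M/p_1 and x_2* = 0.5·M/p_2.
At p_1=11, p_2=2, M=63: x_1* = 0.5·63/11 = 2.8636, x_2* = 15.75.
Utility at the optimum: U(2.8636, 15.75) = 6.7158.

V = 6.7158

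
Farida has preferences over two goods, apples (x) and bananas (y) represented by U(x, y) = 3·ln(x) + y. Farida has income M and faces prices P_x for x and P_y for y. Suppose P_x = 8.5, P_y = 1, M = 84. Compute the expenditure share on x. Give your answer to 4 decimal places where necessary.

share on x = 0.0357

MU_x = 3/x, MU_y = 1. Tangency: 3/x = P_x/P_y.
So x*(P_x,P_y) = 3·P_y/P_x, independent of income; and y* = (M − 3·P_y)/P_y.
At the given prices: x* = 3·1/8.5 = 0.3529, and y* = 81.
Expenditure on x: 8.5·0.3529 = 3; share = 0.0357.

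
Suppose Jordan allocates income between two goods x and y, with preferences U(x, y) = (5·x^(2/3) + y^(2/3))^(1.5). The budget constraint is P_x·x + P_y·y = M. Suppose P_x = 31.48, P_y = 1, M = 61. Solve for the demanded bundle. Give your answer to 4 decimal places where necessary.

x* = 0.217, y* = 54.1675

MU_x ∝ 5·x^(-1/3), MU_y ∝ y^(-1/3), so MRS = 5·(y/x)^(1/3) = P_x/P_y.
Hence y/x = ((1/5)·P_x/P_y)^(1/(1/3)), i.e. raised to the 3 power.
Substitute y = (y/x)·x into the budget: x* = M/(P_x + P_y·(y/x)).
Numerically y/x = 249.571022, so x* = 61/(31.48 + 1·249.571022) = 0.217 and y* = 249.571022·0.217 = 54.1675.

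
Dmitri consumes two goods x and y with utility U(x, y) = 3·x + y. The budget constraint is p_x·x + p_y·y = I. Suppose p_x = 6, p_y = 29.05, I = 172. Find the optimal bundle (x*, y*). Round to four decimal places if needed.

Numerically: x* = 28.6667, y* = 0.

x* = 28.6667, y* = 0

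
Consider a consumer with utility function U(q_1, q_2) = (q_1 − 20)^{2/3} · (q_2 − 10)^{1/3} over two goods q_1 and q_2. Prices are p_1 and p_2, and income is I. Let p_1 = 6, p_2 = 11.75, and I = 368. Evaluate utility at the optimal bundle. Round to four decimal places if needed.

Discretionary income = 368 − 20·6 − 10·11.75 = 130.5; q_1* = 20 + 2/3·130.5/6 = 34.5; q_2* = 10 + 1/3·130.5/11.75 = 13.7021.
Utility at the optimum: U(34.5, 13.7021) = 9.1988.

V = 9.1988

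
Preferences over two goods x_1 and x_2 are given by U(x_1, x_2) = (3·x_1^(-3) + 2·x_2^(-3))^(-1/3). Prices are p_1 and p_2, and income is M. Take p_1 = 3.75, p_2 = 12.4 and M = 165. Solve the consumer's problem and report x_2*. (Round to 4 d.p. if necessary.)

x_2* = 9.1685

MU_x_1 ∝ 3·x_1^(-4), MU_x_2 ∝ 2·x_2^(-4), so MRS = (3/2)·(x_2/x_1)^(4) = p_1/p_2.
Hence x_2/x_1 = ((2/3)·p_1/p_2)^(1/(4)), i.e. raised to the 0.25 power.
With the ratio pinned down, the budget gives x_1* = M/(p_1 + p_2·(x_2/x_1)) and x_2* = (x_2/x_1)·x_1*.
Numerically x_2/x_1 = 0.670085, so x_1* = 165/(3.75 + 12.4·0.670085) = 13.6827 and x_2* = 0.670085·13.6827 = 9.1685.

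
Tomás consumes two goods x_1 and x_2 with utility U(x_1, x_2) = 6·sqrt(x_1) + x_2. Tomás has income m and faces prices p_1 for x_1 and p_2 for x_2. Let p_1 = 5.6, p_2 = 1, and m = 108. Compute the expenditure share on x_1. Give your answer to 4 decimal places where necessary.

share on x_1 = 0.0149

Utility is quasi-linear in x_2; the FOC for x_1 is 3/√x_1 = p_1/p_2.
Thus x_1* = (3·p_2/p_1)² — independent of m — with the rest of income spent on x_2.
Plugging in: x_1* = (3·1/5.6)² = 0.287, x_2* = 106.3929.
Expenditure on x_1: 5.6·0.287 = 1.6071; share = 0.0149.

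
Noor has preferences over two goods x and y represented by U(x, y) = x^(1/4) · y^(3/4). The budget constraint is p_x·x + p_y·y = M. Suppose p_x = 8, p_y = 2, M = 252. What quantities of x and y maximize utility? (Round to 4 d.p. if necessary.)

MU_x/MU_y = (0.25·y)/(0.75·x); tangency sets this equal to p_x/p_y.
Rearranging, p_y·y = 3·p_x·x. Substituting into the budget gives p_x·x·(1 + 3) = M.
Demand: x*(p_x,p_y,M) = 0.25·M/p_x and y* = 0.75·M/p_y.
At p_x=8, p_y=2, M=252: x* = 0.25·252/8 = 7.875, y* = 94.5.

x* = 7.875, y* = 94.5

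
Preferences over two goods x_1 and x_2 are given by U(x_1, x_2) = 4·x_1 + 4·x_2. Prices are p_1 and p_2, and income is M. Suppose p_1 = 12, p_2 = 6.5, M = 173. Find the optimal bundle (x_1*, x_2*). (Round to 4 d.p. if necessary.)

Linear utility — the consumer picks whichever good has higher MU/price: 4/12 = 0.3333 vs 4/6.5 = 0.6154.
x_2 gives more utility per dollar, so spend all income on x_2: x_2* = M/p_2, x_1* = 0.
Numerically: x_1* = 0, x_2* = 26.6154.

x_1* = 0, x_2* = 26.6154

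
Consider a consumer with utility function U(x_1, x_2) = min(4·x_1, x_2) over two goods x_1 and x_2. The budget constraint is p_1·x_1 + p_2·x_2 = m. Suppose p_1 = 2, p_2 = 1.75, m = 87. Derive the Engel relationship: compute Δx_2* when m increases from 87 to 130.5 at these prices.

With perfect complements, no substitution: consume in ratio x_1:x_2 = 1:4.
Budget: p_1·x_1 + p_2·4·x_1 = m, so (p_1 + 4·p_2)·x_1 = m.
Demand: x_1*(p_1,p_2,m) = m/(p_1 + 4·p_2), x_2* = 4·m/(p_1 + 4·p_2).
Here 2 + 4·1.75 = 9, giving x_2* = 38.6667.
At m' = 130.5: x_2* = 58. Change: 58 − 38.6667 = 19.3333.

Δx_2* = 19.3333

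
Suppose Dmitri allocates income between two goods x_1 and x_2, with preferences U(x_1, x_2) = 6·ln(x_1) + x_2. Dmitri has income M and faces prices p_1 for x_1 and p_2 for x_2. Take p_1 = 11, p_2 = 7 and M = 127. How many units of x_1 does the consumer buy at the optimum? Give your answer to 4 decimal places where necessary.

MU_x_1 = 6/x_1, MU_x_2 = 1. Tangency: 6/x_1 = p_1/p_2.
So x_1*(p_1,p_2) = 6·p_2/p_1, independent of income; and x_2* = (M − 6·p_2)/p_2.
At the given prices: x_1* = 6·7/11 = 3.8182.

x_1* = 3.8182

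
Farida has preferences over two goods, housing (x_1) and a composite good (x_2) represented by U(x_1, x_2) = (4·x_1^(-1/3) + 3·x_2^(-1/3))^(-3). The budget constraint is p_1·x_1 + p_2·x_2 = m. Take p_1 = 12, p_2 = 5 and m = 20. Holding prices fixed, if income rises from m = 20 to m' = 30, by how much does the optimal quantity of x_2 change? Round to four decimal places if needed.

From the CES first-order condition, (4/3)·(x_2/x_1)^(4/3) = p_1/p_2.
Hence x_2/x_1 = ((3/4)·p_1/p_2)^(1/(4/3)), i.e. raised to the 0.75 power.
Substitute x_2 = (x_2/x_1)·x_1 into the budget: x_1* = m/(p_1 + p_2·(x_2/x_1)).
Numerically x_2/x_1 = 1.554012, so x_1* = 20/(12 + 5·1.554012) = 1.0116 and x_2* = 1.554012·1.0116 = 1.5721.
At m' = 30: x_2* = 2.3581. Change: 2.3581 − 1.5721 = 0.786.

Δx_2* = 0.786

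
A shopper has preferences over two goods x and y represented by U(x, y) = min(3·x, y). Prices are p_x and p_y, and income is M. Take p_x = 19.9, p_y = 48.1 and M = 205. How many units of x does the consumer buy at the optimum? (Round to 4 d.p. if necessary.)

x* = 1.2485

Demand: x*(p_x,p_y,M) = M/(p_x + 3·p_y), y* = 3·M/(p_x + 3·p_y).
Here 19.9 + 3·48.1 = 164.2, giving x* = 1.2485.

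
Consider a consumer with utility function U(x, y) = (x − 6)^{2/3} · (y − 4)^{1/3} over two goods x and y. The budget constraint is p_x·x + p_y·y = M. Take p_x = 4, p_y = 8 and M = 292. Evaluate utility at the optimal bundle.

V = 24.7784

MRS = 2·(y−4)/(x−6). Tangency with p_x/p_y gives y−4 = (1/2)·(p_x/p_y)·(x−6).
Substituting into the budget: x* = 6 + 2/3·(M − 6·p_x − 4·p_y)/p_x, and y* = 4 + 1/3·(…)/p_y.
Discretionary income = 292 − 6·4 − 4·8 = 236; x* = 6 + 2/3·236/4 = 45.3333; y* = 4 + 1/3·236/8 = 13.8333.
Utility at the optimum: U(45.3333, 13.8333) = 24.7784.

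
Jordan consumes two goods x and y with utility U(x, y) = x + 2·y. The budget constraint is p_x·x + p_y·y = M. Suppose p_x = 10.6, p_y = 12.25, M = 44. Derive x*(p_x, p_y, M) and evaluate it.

x* = 0

Perfect substitutes: compare marginal utility per dollar. 1/p_x vs 2/p_y → 0.0943 vs 0.1633.
y gives more utility per dollar, so spend all income on y: y* = M/p_y, x* = 0.
Numerically: x* = 0, y* = 3.5918.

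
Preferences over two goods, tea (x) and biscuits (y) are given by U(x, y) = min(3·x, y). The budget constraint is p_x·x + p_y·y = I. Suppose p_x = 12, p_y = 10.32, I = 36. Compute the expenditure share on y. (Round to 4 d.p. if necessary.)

With perfect complements, no substitution: consume in ratio x:y = 1:3.
Budget: p_x·x + p_y·3·x = I, so (p_x + 3·p_y)·x = I.
Demand: x*(p_x,p_y,I) = I/(p_x + 3·p_y), y* = 3·I/(p_x + 3·p_y).
Here 12 + 3·10.32 = 42.96, giving x* = 0.838 and y* = 2.514.
Expenditure on y: 10.32·2.514 = 25.9441; share = 0.7207.

share on y = 0.7207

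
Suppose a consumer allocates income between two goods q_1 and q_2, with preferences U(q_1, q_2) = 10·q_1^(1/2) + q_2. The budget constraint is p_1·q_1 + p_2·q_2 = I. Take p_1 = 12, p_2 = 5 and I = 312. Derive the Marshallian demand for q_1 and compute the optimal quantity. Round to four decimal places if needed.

q_1* = 4.3403

MU_q_1 = 5/√q_1, MU_q_2 = 1. Tangency: 5/√q_1 = p_1/p_2.
Thus q_1* = (5·p_2/p_1)² — independent of I — with the rest of income spent on q_2.
Plugging in: q_1* = (5·5/12)² = 4.3403.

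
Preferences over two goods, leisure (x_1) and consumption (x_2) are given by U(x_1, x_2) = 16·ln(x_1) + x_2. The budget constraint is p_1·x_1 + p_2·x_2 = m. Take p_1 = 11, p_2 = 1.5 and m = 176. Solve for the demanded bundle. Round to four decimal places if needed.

So x_1*(p_1,p_2) = 16·p_2/p_1, independent of income; and x_2* = (m − 16·p_2)/p_2.
At the given prices: x_1* = 16·1.5/11 = 2.1818, and x_2* = 101.3333.

x_1* = 2.1818, x_2* = 101.3333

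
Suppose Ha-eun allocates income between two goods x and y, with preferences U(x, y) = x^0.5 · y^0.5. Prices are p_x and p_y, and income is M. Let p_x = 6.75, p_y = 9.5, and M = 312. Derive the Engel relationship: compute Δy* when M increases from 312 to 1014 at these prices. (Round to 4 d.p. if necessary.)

Tangency: MRS = y/x = p_x/p_y.
So 0.5·p_y·y = 0.5·p_x·x; combined with the budget, a share 0.5 of income goes to x.
Demand: x*(p_x,p_y,M) = 0.5·M/p_x and y* = 0.5·M/p_y.
At p_x=6.75, p_y=9.5, M=312: y* = 0.5·312/9.5 = 16.4211.
At M' = 1014: y* = 53.3684. Change: 53.3684 − 16.4211 = 36.9474.

Δy* = 36.9474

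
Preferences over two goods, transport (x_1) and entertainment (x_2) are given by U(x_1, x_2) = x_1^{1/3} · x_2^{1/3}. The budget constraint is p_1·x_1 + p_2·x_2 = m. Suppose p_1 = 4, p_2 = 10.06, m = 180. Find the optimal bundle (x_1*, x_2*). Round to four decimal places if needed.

x_1* = 22.5, x_2* = 8.9463

MU_x_1/MU_x_2 = (1/3·x_2)/(1/3·x_1); tangency sets this equal to p_1/p_2.
So 1/3·p_2·x_2 = 1/3·p_1·x_1; combined with the budget, a share 0.5 of income goes to x_1.
Demand: x_1*(p_1,p_2,m) = 0.5·m/p_1 and x_2* = 0.5·m/p_2.
At p_1=4, p_2=10.06, m=180: x_1* = 0.5·180/4 = 22.5, x_2* = 8.9463.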